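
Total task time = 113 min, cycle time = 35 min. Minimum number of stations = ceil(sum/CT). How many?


Formula: N_min = ceil(Sum of Task Times / Cycle Time)
N_min = ceil(113 min / 35 min) = ceil(3.2286)
N_min = 4 stations

4


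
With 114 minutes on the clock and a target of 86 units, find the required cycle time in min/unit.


Formula: CT = Available Time / Number of Units
CT = 114 min / 86 units
CT = 1.33 min/unit

1.33 min/unit


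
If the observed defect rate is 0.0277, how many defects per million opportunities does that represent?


DPMO = defect_rate * 1000000 = 0.0277 * 1000000

27700


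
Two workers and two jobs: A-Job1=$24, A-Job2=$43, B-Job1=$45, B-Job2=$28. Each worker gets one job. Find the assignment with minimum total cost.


Option 1: A->1 + B->2 = $24 + $28 = $52
Option 2: A->2 + B->1 = $43 + $45 = $88
Min cost = min($52, $88) = $52

$52


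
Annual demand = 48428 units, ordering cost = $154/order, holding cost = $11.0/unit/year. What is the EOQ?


Formula: EOQ = sqrt(2 * D * S / H)
Numerator: 2 * 48428 * 154 = 14915824
2DS/H = 14915824 / 11.0 = 1355984.0
EOQ = sqrt(1355984.0) = 1164.5 units

1164.5 units


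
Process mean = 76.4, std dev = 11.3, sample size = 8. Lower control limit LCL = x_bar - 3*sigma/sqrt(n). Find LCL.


LCL = 76.4 - 3 * 11.3 / sqrt(8)

64.41


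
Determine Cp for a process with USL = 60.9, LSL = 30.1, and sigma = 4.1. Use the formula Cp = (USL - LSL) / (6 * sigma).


Cp = (60.9 - 30.1) / (6 * 4.1)

1.25


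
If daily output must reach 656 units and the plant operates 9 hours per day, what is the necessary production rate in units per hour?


Formula: Production Rate = Daily Demand / Available Hours
Rate = 656 units/day / 9 hours/day
Rate = 72.9 units/hour

72.9 units/hour


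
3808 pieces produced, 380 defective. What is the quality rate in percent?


Formula: Quality Rate = Good Pieces / Total Pieces * 100
Good pieces = 3808 - 380 = 3428
QR = 3428 / 3808 * 100 = 90.0%

90.0%


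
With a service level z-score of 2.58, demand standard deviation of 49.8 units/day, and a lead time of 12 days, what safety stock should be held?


Formula: SS = z * sigma_d * sqrt(LT)
sqrt(LT) = sqrt(12) = 3.4641
SS = 2.58 * 49.8 * 3.4641
SS = 445.1 units

445.1 units


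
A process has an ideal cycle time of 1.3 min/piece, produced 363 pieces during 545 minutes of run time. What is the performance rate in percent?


Formula: Performance = (Ideal CT * Total Count) / Run Time * 100
Ideal output time = 1.3 * 363 = 471.9 min
Performance = 471.9 / 545 * 100 = 86.6%

86.6%


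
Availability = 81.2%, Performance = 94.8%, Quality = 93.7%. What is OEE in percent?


Formula: OEE = Availability * Performance * Quality / 10000
A * P = 81.2% * 94.8% / 100 = 76.98%
OEE = 76.98% * 93.7% / 100 = 72.1%

72.1%


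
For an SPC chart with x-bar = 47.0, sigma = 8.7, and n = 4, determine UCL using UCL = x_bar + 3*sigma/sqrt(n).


UCL = 47.0 + 3 * 8.7 / sqrt(4)

60.05


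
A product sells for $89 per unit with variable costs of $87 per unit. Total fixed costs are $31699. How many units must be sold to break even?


Formula: BEQ = Fixed Costs / (Price - Variable Cost)
Contribution margin = $89 - $87 = $2/unit
BEQ = ceil($31699 / $2/unit) = ceil(15849.5) = 15850 units

15850 units


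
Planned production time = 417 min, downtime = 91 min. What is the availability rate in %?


Formula: Availability = (Planned Time - Downtime) / Planned Time * 100
Uptime = 417 - 91 = 326 min
Availability = 326 / 417 * 100 = 78.2%

78.2%


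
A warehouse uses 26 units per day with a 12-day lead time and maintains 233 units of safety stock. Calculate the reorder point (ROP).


Formula: ROP = (Daily Demand * Lead Time) + Safety Stock
Demand during lead time = 26 * 12 = 312 units
ROP = 312 + 233 = 545 units

545 units


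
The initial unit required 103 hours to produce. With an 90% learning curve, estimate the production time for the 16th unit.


Formula: T_n = T_1 * (learning_rate)^(log2(n)) where learning_rate = rate/100
Doublings = log2(16) = 4
T_n = 103 * 0.9^4
T_n = 103 * 0.6561 = 67.6 hours

67.6 hours


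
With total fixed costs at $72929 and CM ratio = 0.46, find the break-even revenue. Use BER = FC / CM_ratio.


Formula: BER = Fixed Costs / Contribution Margin Ratio
BER = $72929 / 0.46
BER = $158541.30 (to the nearest cent)

$158541.30


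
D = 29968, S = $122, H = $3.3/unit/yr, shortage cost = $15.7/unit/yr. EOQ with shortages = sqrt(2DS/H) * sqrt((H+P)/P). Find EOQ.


Formula: EOQ* = sqrt(2DS/H) * sqrt((H+P)/P)
Base EOQ = sqrt(2*29968*122/3.3) = 1488.56 units
Correction = sqrt((3.3+15.7)/15.7) = 1.10009
EOQ* = 1488.56 * 1.10009 = 1637.5 units

1637.5 units


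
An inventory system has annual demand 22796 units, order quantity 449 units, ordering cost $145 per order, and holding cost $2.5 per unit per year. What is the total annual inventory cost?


TC = 22796/449 * 145 + 449/2 * 2.5

$7922.99


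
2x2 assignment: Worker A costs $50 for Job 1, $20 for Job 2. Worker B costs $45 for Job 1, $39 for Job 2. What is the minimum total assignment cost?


Option 1: A->1 + B->2 = $50 + $39 = $89
Option 2: A->2 + B->1 = $20 + $45 = $65
Min cost = min($89, $65) = $65

$65


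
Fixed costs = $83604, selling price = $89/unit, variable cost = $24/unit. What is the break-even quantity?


Formula: BEQ = Fixed Costs / (Price - Variable Cost)
Contribution margin = $89 - $24 = $65/unit
BEQ = ceil($83604 / $65/unit) = ceil(1286.22) = 1287 units

1287 units


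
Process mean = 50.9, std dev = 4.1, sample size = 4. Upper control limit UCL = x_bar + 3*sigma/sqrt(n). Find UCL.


UCL = 50.9 + 3 * 4.1 / sqrt(4)

57.05


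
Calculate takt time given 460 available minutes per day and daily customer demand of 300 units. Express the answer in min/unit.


Formula: Takt Time = Available Production Time / Customer Demand
Takt = 460 min/day / 300 units/day
Takt = 1.53 min/unit

1.53 min/unit


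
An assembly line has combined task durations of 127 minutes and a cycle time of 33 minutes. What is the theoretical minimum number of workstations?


Formula: N_min = ceil(Sum of Task Times / Cycle Time)
N_min = ceil(127 min / 33 min) = ceil(3.8485)
N_min = 4 stations

4


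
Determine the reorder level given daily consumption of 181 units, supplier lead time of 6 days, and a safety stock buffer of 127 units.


Formula: ROP = (Daily Demand * Lead Time) + Safety Stock
Demand during lead time = 181 * 6 = 1086 units
ROP = 1086 + 127 = 1213 units

1213 units


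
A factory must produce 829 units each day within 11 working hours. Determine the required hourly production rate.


Formula: Production Rate = Daily Demand / Available Hours
Rate = 829 units/day / 11 hours/day
Rate = 75.4 units/hour

75.4 units/hour


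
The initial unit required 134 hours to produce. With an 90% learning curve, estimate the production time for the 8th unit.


Formula: T_n = T_1 * (learning_rate)^(log2(n)) where learning_rate = rate/100
Doublings = log2(8) = 3
T_n = 134 * 0.9^3
T_n = 134 * 0.729 = 97.7 hours

97.7 hours


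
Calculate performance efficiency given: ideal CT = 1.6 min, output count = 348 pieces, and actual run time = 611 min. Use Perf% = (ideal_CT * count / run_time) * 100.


Formula: Performance = (Ideal CT * Total Count) / Run Time * 100
Ideal output time = 1.6 * 348 = 556.8 min
Performance = 556.8 / 611 * 100 = 91.1%

91.1%


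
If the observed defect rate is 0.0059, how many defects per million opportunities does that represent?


DPMO = defect_rate * 1000000 = 0.0059 * 1000000

5900


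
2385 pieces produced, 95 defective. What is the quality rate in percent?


Formula: Quality Rate = Good Pieces / Total Pieces * 100
Good pieces = 2385 - 95 = 2290
QR = 2290 / 2385 * 100 = 96.0%

96.0%


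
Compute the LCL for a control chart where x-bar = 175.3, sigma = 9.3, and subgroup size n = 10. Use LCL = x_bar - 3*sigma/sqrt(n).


LCL = 175.3 - 3 * 9.3 / sqrt(10)

166.48


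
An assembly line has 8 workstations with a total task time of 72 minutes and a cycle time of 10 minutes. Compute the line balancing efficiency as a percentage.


Formula: Efficiency = Sum of Task Times / (N_stations * CT) * 100
Total station capacity = 8 stations * 10 min = 80 min
Efficiency = 72 / 80 * 100 = 90.0%

90.0%


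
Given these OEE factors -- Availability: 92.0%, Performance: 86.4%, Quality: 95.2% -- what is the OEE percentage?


Formula: OEE = Availability * Performance * Quality / 10000
A * P = 92.0% * 86.4% / 100 = 79.49%
OEE = 79.49% * 95.2% / 100 = 75.7%

75.7%


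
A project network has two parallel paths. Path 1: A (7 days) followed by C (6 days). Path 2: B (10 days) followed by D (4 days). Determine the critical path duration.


Path 1 = 7 + 6 = 13 days
Path 2 = 10 + 4 = 14 days
Duration = max(13, 14) = 14 days

14 days


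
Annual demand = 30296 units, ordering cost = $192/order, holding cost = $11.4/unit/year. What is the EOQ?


Formula: EOQ = sqrt(2 * D * S / H)
Numerator: 2 * 30296 * 192 = 11633664
2DS/H = 11633664 / 11.4 = 1020496.8
EOQ = sqrt(1020496.8) = 1010.2 units

1010.2 units


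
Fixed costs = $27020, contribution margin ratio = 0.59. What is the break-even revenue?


Formula: BER = Fixed Costs / Contribution Margin Ratio
BER = $27020 / 0.59
BER = $45796.61 (to the nearest cent)

$45796.61


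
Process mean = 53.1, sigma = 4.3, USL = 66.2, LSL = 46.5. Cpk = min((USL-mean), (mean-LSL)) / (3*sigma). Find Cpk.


Cpu = (66.2 - 53.1) / (3 * 4.3) = 1.02
Cpl = (53.1 - 46.5) / (3 * 4.3) = 0.51
Cpk = min(1.02, 0.51) = 0.51

0.51


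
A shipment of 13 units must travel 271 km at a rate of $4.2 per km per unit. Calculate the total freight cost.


TC = dist * cost * units = 271 * 4.2 * 13 = $14796.60

$14796.60


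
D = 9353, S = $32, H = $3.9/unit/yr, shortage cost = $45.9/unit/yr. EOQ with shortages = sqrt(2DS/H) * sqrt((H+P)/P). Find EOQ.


Formula: EOQ* = sqrt(2DS/H) * sqrt((H+P)/P)
Base EOQ = sqrt(2*9353*32/3.9) = 391.77 units
Correction = sqrt((3.9+45.9)/45.9) = 1.04162
EOQ* = 391.77 * 1.04162 = 408.1 units

408.1 units


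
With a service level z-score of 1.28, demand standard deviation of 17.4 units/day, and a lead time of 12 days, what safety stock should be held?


Formula: SS = z * sigma_d * sqrt(LT)
sqrt(LT) = sqrt(12) = 3.4641
SS = 1.28 * 17.4 * 3.4641
SS = 77.2 units

77.2 units


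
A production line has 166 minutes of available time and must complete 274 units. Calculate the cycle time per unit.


Formula: CT = Available Time / Number of Units
CT = 166 min / 274 units
CT = 0.61 min/unit

0.61 min/unit


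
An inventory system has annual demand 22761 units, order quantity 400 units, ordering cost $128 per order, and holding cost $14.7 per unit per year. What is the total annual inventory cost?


TC = 22761/400 * 128 + 400/2 * 14.7

$10223.52


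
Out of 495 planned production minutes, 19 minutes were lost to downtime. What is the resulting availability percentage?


Formula: Availability = (Planned Time - Downtime) / Planned Time * 100
Uptime = 495 - 19 = 476 min
Availability = 476 / 495 * 100 = 96.2%

96.2%


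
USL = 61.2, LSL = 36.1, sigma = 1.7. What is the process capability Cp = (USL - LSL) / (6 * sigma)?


Cp = (61.2 - 36.1) / (6 * 1.7)

2.46


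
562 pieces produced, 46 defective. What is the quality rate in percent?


Formula: Quality Rate = Good Pieces / Total Pieces * 100
Good pieces = 562 - 46 = 516
QR = 516 / 562 * 100 = 91.8%

91.8%


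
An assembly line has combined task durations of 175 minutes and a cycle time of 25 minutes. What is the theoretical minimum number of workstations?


Formula: N_min = ceil(Sum of Task Times / Cycle Time)
N_min = ceil(175 min / 25 min) = ceil(7.0)
N_min = 7 stations

7


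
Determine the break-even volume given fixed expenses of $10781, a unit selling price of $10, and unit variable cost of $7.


Formula: BEQ = Fixed Costs / (Price - Variable Cost)
Contribution margin = $10 - $7 = $3/unit
BEQ = ceil($10781 / $3/unit) = ceil(3593.67) = 3594 units

3594 units


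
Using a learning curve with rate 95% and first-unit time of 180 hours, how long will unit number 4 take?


Formula: T_n = T_1 * (learning_rate)^(log2(n)) where learning_rate = rate/100
Doublings = log2(4) = 2
T_n = 180 * 0.95^2
T_n = 180 * 0.9025 = 162.5 hours

162.5 hours


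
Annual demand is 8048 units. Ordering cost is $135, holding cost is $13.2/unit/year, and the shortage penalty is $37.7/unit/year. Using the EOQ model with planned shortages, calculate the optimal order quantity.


Formula: EOQ* = sqrt(2DS/H) * sqrt((H+P)/P)
Base EOQ = sqrt(2*8048*135/13.2) = 405.73 units
Correction = sqrt((13.2+37.7)/37.7) = 1.16195
EOQ* = 405.73 * 1.16195 = 471.4 units

471.4 units


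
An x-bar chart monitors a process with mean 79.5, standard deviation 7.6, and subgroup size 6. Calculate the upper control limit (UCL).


UCL = 79.5 + 3 * 7.6 / sqrt(6)

88.81


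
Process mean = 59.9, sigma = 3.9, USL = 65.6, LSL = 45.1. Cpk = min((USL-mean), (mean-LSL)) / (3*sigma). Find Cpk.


Cpu = (65.6 - 59.9) / (3 * 3.9) = 0.49
Cpl = (59.9 - 45.1) / (3 * 3.9) = 1.26
Cpk = min(0.49, 1.26) = 0.49

0.49


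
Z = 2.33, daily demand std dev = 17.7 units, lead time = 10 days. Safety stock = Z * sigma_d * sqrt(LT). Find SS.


Formula: SS = z * sigma_d * sqrt(LT)
sqrt(LT) = sqrt(10) = 3.1623
SS = 2.33 * 17.7 * 3.1623
SS = 130.4 units

130.4 units


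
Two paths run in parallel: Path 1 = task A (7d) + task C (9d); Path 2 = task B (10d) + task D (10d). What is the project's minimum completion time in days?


Path 1 = 7 + 9 = 16 days
Path 2 = 10 + 10 = 20 days
Duration = max(16, 20) = 20 days

20 days


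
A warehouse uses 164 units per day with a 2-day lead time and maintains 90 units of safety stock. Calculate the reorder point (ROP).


Formula: ROP = (Daily Demand * Lead Time) + Safety Stock
Demand during lead time = 164 * 2 = 328 units
ROP = 328 + 90 = 418 units

418 units


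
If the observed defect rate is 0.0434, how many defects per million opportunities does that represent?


DPMO = defect_rate * 1000000 = 0.0434 * 1000000

43400


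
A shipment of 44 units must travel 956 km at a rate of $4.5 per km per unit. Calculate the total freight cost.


TC = dist * cost * units = 956 * 4.5 * 44 = $189288.00

$189288.00


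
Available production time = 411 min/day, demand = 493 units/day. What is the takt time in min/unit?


Formula: Takt Time = Available Production Time / Customer Demand
Takt = 411 min/day / 493 units/day
Takt = 0.83 min/unit

0.83 min/unit


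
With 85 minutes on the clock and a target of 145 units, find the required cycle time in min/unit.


Formula: CT = Available Time / Number of Units
CT = 85 min / 145 units
CT = 0.59 min/unit

0.59 min/unit


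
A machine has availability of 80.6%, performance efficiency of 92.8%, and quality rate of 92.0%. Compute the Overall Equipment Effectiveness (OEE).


Formula: OEE = Availability * Performance * Quality / 10000
A * P = 80.6% * 92.8% / 100 = 74.8%
OEE = 74.8% * 92.0% / 100 = 68.8%

68.8%


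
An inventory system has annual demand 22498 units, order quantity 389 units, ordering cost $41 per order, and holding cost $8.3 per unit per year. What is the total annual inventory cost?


TC = 22498/389 * 41 + 389/2 * 8.3

$3985.60


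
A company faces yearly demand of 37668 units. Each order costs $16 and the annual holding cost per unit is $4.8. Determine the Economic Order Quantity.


Formula: EOQ = sqrt(2 * D * S / H)
Numerator: 2 * 37668 * 16 = 1205376
2DS/H = 1205376 / 4.8 = 251120.0
EOQ = sqrt(251120.0) = 501.1 units

501.1 units


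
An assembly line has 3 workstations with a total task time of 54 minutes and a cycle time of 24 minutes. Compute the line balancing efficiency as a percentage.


Formula: Efficiency = Sum of Task Times / (N_stations * CT) * 100
Total station capacity = 3 stations * 24 min = 72 min
Efficiency = 54 / 72 * 100 = 75.0%

75.0%


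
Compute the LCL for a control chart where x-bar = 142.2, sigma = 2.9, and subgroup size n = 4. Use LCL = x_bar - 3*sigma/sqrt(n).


LCL = 142.2 - 3 * 2.9 / sqrt(4)

137.85


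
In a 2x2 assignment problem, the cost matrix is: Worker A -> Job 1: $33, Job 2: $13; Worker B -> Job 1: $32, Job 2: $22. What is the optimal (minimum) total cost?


Option 1: A->1 + B->2 = $33 + $22 = $55
Option 2: A->2 + B->1 = $13 + $32 = $45
Min cost = min($55, $45) = $45

$45


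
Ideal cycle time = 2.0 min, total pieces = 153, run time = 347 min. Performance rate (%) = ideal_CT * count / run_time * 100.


Formula: Performance = (Ideal CT * Total Count) / Run Time * 100
Ideal output time = 2.0 * 153 = 306.0 min
Performance = 306.0 / 347 * 100 = 88.2%

88.2%


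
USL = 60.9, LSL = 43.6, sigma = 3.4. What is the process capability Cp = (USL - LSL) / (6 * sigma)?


Cp = (60.9 - 43.6) / (6 * 3.4)

0.85


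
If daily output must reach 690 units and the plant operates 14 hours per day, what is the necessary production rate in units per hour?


Formula: Production Rate = Daily Demand / Available Hours
Rate = 690 units/day / 14 hours/day
Rate = 49.3 units/hour

49.3 units/hour


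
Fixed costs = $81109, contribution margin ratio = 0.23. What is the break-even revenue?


Formula: BER = Fixed Costs / Contribution Margin Ratio
BER = $81109 / 0.23
BER = $352647.83 (to the nearest cent)

$352647.83


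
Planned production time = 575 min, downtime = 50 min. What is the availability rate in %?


Formula: Availability = (Planned Time - Downtime) / Planned Time * 100
Uptime = 575 - 50 = 525 min
Availability = 525 / 575 * 100 = 91.3%

91.3%


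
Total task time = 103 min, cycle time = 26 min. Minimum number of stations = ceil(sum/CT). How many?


Formula: N_min = ceil(Sum of Task Times / Cycle Time)
N_min = ceil(103 min / 26 min) = ceil(3.9615)
N_min = 4 stations

4


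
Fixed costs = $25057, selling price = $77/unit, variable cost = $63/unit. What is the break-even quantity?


Formula: BEQ = Fixed Costs / (Price - Variable Cost)
Contribution margin = $77 - $63 = $14/unit
BEQ = ceil($25057 / $14/unit) = ceil(1789.79) = 1790 units

1790 units


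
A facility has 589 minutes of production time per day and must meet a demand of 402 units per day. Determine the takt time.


Formula: Takt Time = Available Production Time / Customer Demand
Takt = 589 min/day / 402 units/day
Takt = 1.47 min/unit

1.47 min/unit


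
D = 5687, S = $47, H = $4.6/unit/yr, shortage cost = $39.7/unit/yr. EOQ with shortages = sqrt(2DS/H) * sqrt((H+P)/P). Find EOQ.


Formula: EOQ* = sqrt(2DS/H) * sqrt((H+P)/P)
Base EOQ = sqrt(2*5687*47/4.6) = 340.9 units
Correction = sqrt((4.6+39.7)/39.7) = 1.05635
EOQ* = 340.9 * 1.05635 = 360.1 units

360.1 units


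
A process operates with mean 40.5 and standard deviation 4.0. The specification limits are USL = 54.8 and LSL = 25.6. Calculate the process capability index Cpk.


Cpu = (54.8 - 40.5) / (3 * 4.0) = 1.19
Cpl = (40.5 - 25.6) / (3 * 4.0) = 1.24
Cpk = min(1.19, 1.24) = 1.19

1.19


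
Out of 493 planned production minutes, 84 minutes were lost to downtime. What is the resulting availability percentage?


Formula: Availability = (Planned Time - Downtime) / Planned Time * 100
Uptime = 493 - 84 = 409 min
Availability = 409 / 493 * 100 = 83.0%

83.0%


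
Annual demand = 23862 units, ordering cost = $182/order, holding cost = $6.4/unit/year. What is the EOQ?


Formula: EOQ = sqrt(2 * D * S / H)
Numerator: 2 * 23862 * 182 = 8685768
2DS/H = 8685768 / 6.4 = 1357151.3
EOQ = sqrt(1357151.3) = 1165.0 units

1165.0 units


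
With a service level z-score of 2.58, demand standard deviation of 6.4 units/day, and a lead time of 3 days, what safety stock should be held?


Formula: SS = z * sigma_d * sqrt(LT)
sqrt(LT) = sqrt(3) = 1.7321
SS = 2.58 * 6.4 * 1.7321
SS = 28.6 units

28.6 units


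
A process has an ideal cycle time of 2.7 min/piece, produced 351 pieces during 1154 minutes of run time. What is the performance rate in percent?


Formula: Performance = (Ideal CT * Total Count) / Run Time * 100
Ideal output time = 2.7 * 351 = 947.7 min
Performance = 947.7 / 1154 * 100 = 82.1%

82.1%


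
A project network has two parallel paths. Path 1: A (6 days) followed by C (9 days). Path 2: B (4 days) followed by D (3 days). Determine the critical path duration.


Path 1 = 6 + 9 = 15 days
Path 2 = 4 + 3 = 7 days
Duration = max(15, 7) = 15 days

15 days


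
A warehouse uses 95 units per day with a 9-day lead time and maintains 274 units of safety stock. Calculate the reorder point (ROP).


Formula: ROP = (Daily Demand * Lead Time) + Safety Stock
Demand during lead time = 95 * 9 = 855 units
ROP = 855 + 274 = 1129 units

1129 units


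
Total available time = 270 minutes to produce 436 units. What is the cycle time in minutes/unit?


Formula: CT = Available Time / Number of Units
CT = 270 min / 436 units
CT = 0.62 min/unit

0.62 min/unit


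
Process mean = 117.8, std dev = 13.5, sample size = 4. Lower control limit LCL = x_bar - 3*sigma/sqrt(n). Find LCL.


LCL = 117.8 - 3 * 13.5 / sqrt(4)

97.55


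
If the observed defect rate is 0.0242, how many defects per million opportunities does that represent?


DPMO = defect_rate * 1000000 = 0.0242 * 1000000

24200


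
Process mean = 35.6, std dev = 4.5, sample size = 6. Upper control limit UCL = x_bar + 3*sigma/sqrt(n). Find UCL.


UCL = 35.6 + 3 * 4.5 / sqrt(6)

41.11


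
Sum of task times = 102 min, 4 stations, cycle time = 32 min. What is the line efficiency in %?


Formula: Efficiency = Sum of Task Times / (N_stations * CT) * 100
Total station capacity = 4 stations * 32 min = 128 min
Efficiency = 102 / 128 * 100 = 79.7%

79.7%


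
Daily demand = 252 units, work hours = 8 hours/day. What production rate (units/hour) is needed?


Formula: Production Rate = Daily Demand / Available Hours
Rate = 252 units/day / 8 hours/day
Rate = 31.5 units/hour

31.5 units/hour


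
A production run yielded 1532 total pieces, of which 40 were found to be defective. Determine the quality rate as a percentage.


Formula: Quality Rate = Good Pieces / Total Pieces * 100
Good pieces = 1532 - 40 = 1492
QR = 1492 / 1532 * 100 = 97.4%

97.4%


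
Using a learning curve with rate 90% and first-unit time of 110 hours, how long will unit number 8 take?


Formula: T_n = T_1 * (learning_rate)^(log2(n)) where learning_rate = rate/100
Doublings = log2(8) = 3
T_n = 110 * 0.9^3
T_n = 110 * 0.729 = 80.2 hours

80.2 hours


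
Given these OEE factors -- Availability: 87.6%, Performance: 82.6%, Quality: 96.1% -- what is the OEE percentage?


Formula: OEE = Availability * Performance * Quality / 10000
A * P = 87.6% * 82.6% / 100 = 72.36%
OEE = 72.36% * 96.1% / 100 = 69.5%

69.5%


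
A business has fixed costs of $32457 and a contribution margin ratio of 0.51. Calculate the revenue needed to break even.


Formula: BER = Fixed Costs / Contribution Margin Ratio
BER = $32457 / 0.51
BER = $63641.18 (to the nearest cent)

$63641.18


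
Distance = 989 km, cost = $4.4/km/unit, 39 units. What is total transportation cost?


TC = dist * cost * units = 989 * 4.4 * 39 = $169712.40

$169712.40


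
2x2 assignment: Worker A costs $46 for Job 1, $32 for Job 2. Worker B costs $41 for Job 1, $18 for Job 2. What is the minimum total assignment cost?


Option 1: A->1 + B->2 = $46 + $18 = $64
Option 2: A->2 + B->1 = $32 + $41 = $73
Min cost = min($64, $73) = $64

$64


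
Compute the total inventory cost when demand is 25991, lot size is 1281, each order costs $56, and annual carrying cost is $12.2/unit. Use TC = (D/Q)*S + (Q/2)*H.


TC = 25991/1281 * 56 + 1281/2 * 12.2

$8950.32


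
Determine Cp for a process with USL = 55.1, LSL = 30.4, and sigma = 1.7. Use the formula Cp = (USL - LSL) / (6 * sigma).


Cp = (55.1 - 30.4) / (6 * 1.7)

2.42


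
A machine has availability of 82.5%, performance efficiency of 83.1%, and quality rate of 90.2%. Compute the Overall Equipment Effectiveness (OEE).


Formula: OEE = Availability * Performance * Quality / 10000
A * P = 82.5% * 83.1% / 100 = 68.56%
OEE = 68.56% * 90.2% / 100 = 61.8%

61.8%


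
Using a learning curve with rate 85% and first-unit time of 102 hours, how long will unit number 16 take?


Formula: T_n = T_1 * (learning_rate)^(log2(n)) where learning_rate = rate/100
Doublings = log2(16) = 4
T_n = 102 * 0.85^4
T_n = 102 * 0.522 = 53.2 hours

53.2 hours


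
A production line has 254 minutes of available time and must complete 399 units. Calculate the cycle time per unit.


Formula: CT = Available Time / Number of Units
CT = 254 min / 399 units
CT = 0.64 min/unit

0.64 min/unit


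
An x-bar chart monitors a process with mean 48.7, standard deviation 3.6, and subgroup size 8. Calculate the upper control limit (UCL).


UCL = 48.7 + 3 * 3.6 / sqrt(8)

52.52


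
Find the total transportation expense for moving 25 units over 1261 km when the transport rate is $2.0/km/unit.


TC = dist * cost * units = 1261 * 2.0 * 25 = $63050.00

$63050.00


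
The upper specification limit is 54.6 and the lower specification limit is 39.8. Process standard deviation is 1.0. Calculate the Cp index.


Cp = (54.6 - 39.8) / (6 * 1.0)

2.47


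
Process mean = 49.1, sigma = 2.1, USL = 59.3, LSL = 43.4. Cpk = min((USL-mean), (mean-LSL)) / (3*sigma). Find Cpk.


Cpu = (59.3 - 49.1) / (3 * 2.1) = 1.62
Cpl = (49.1 - 43.4) / (3 * 2.1) = 0.9
Cpk = min(1.62, 0.9) = 0.9

0.9


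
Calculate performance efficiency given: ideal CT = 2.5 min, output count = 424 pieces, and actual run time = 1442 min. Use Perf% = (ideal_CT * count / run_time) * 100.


Formula: Performance = (Ideal CT * Total Count) / Run Time * 100
Ideal output time = 2.5 * 424 = 1060.0 min
Performance = 1060.0 / 1442 * 100 = 73.5%

73.5%


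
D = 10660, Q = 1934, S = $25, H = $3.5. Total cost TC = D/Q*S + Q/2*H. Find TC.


TC = 10660/1934 * 25 + 1934/2 * 3.5

$3522.30


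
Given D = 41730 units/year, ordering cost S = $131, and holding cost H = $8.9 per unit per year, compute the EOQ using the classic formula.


Formula: EOQ = sqrt(2 * D * S / H)
Numerator: 2 * 41730 * 131 = 10933260
2DS/H = 10933260 / 8.9 = 1228456.2
EOQ = sqrt(1228456.2) = 1108.4 units

1108.4 units


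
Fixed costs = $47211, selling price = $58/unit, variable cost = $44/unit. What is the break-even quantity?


Formula: BEQ = Fixed Costs / (Price - Variable Cost)
Contribution margin = $58 - $44 = $14/unit
BEQ = ceil($47211 / $14/unit) = ceil(3372.21) = 3373 units

3373 units


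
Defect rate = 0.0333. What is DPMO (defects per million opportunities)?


DPMO = defect_rate * 1000000 = 0.0333 * 1000000

33300


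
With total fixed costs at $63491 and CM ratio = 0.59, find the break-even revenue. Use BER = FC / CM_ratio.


Formula: BER = Fixed Costs / Contribution Margin Ratio
BER = $63491 / 0.59
BER = $107611.86 (to the nearest cent)

$107611.86


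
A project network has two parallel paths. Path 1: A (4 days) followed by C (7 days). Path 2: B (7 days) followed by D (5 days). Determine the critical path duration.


Path 1 = 4 + 7 = 11 days
Path 2 = 7 + 5 = 12 days
Duration = max(11, 12) = 12 days

12 days


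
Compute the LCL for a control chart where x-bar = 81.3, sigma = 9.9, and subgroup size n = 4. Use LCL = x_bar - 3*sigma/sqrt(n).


LCL = 81.3 - 3 * 9.9 / sqrt(4)

66.45


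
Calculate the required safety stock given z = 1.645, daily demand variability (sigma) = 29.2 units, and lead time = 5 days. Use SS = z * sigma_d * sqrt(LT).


Formula: SS = z * sigma_d * sqrt(LT)
sqrt(LT) = sqrt(5) = 2.2361
SS = 1.645 * 29.2 * 2.2361
SS = 107.4 units

107.4 units


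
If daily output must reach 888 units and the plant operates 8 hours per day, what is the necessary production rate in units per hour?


Formula: Production Rate = Daily Demand / Available Hours
Rate = 888 units/day / 8 hours/day
Rate = 111.0 units/hour

111.0 units/hour


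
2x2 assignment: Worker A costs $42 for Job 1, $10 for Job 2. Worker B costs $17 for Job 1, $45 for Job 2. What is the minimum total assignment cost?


Option 1: A->1 + B->2 = $42 + $45 = $87
Option 2: A->2 + B->1 = $10 + $17 = $27
Min cost = min($87, $27) = $27

$27


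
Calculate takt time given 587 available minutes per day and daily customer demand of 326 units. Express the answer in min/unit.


Formula: Takt Time = Available Production Time / Customer Demand
Takt = 587 min/day / 326 units/day
Takt = 1.8 min/unit

1.8 min/unit


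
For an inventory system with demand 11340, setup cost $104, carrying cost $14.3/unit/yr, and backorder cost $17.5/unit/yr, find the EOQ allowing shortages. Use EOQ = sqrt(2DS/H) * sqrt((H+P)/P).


Formula: EOQ* = sqrt(2DS/H) * sqrt((H+P)/P)
Base EOQ = sqrt(2*11340*104/14.3) = 406.13 units
Correction = sqrt((14.3+17.5)/17.5) = 1.34801
EOQ* = 406.13 * 1.34801 = 547.5 units

547.5 units


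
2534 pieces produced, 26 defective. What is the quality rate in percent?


Formula: Quality Rate = Good Pieces / Total Pieces * 100
Good pieces = 2534 - 26 = 2508
QR = 2508 / 2534 * 100 = 99.0%

99.0%


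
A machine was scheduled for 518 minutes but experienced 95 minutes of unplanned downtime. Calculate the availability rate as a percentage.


Formula: Availability = (Planned Time - Downtime) / Planned Time * 100
Uptime = 518 - 95 = 423 min
Availability = 423 / 518 * 100 = 81.7%

81.7%


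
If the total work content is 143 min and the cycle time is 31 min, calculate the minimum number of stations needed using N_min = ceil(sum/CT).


Formula: N_min = ceil(Sum of Task Times / Cycle Time)
N_min = ceil(143 min / 31 min) = ceil(4.6129)
N_min = 5 stations

5


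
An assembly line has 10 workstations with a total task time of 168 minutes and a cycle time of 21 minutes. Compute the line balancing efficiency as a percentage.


Formula: Efficiency = Sum of Task Times / (N_stations * CT) * 100
Total station capacity = 10 stations * 21 min = 210 min
Efficiency = 168 / 210 * 100 = 80.0%

80.0%


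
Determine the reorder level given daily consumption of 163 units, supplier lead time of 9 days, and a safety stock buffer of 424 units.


Formula: ROP = (Daily Demand * Lead Time) + Safety Stock
Demand during lead time = 163 * 9 = 1467 units
ROP = 1467 + 424 = 1891 units

1891 units


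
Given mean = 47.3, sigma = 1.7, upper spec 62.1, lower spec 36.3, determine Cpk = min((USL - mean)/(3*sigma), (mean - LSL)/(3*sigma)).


Cpu = (62.1 - 47.3) / (3 * 1.7) = 2.9
Cpl = (47.3 - 36.3) / (3 * 1.7) = 2.16
Cpk = min(2.9, 2.16) = 2.16

2.16


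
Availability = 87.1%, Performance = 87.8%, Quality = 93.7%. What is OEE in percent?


Formula: OEE = Availability * Performance * Quality / 10000
A * P = 87.1% * 87.8% / 100 = 76.47%
OEE = 76.47% * 93.7% / 100 = 71.7%

71.7%


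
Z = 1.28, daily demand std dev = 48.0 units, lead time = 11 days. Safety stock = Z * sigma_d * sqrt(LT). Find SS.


Formula: SS = z * sigma_d * sqrt(LT)
sqrt(LT) = sqrt(11) = 3.3166
SS = 1.28 * 48.0 * 3.3166
SS = 203.8 units

203.8 units


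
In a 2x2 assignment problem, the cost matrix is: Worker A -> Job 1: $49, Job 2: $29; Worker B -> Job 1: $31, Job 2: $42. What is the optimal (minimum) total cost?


Option 1: A->1 + B->2 = $49 + $42 = $91
Option 2: A->2 + B->1 = $29 + $31 = $60
Min cost = min($91, $60) = $60

$60


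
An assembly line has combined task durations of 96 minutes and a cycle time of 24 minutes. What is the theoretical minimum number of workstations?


Formula: N_min = ceil(Sum of Task Times / Cycle Time)
N_min = ceil(96 min / 24 min) = ceil(4.0)
N_min = 4 stations

4


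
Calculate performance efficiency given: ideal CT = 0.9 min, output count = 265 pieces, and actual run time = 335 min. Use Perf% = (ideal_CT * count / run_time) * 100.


Formula: Performance = (Ideal CT * Total Count) / Run Time * 100
Ideal output time = 0.9 * 265 = 238.5 min
Performance = 238.5 / 335 * 100 = 71.2%

71.2%


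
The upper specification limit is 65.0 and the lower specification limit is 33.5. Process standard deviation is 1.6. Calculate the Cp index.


Cp = (65.0 - 33.5) / (6 * 1.6)

3.28


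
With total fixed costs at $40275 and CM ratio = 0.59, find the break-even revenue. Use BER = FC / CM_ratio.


Formula: BER = Fixed Costs / Contribution Margin Ratio
BER = $40275 / 0.59
BER = $68262.71 (to the nearest cent)

$68262.71


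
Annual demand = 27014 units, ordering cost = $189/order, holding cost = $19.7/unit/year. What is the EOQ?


Formula: EOQ = sqrt(2 * D * S / H)
Numerator: 2 * 27014 * 189 = 10211292
2DS/H = 10211292 / 19.7 = 518339.7
EOQ = sqrt(518339.7) = 720.0 units

720.0 units


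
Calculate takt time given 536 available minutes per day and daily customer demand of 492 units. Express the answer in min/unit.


Formula: Takt Time = Available Production Time / Customer Demand
Takt = 536 min/day / 492 units/day
Takt = 1.09 min/unit

1.09 min/unit


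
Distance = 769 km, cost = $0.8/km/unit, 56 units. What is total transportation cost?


TC = dist * cost * units = 769 * 0.8 * 56 = $34451.20

$34451.20


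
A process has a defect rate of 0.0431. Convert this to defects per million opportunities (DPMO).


DPMO = defect_rate * 1000000 = 0.0431 * 1000000

43100


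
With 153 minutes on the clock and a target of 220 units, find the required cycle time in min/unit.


Formula: CT = Available Time / Number of Units
CT = 153 min / 220 units
CT = 0.7 min/unit

0.7 min/unit


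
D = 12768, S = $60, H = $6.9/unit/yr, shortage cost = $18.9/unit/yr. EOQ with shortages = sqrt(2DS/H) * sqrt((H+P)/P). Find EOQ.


Formula: EOQ* = sqrt(2DS/H) * sqrt((H+P)/P)
Base EOQ = sqrt(2*12768*60/6.9) = 471.22 units
Correction = sqrt((6.9+18.9)/18.9) = 1.16837
EOQ* = 471.22 * 1.16837 = 550.6 units

550.6 units


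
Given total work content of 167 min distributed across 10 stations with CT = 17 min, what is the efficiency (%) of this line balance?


Formula: Efficiency = Sum of Task Times / (N_stations * CT) * 100
Total station capacity = 10 stations * 17 min = 170 min
Efficiency = 167 / 170 * 100 = 98.2%

98.2%


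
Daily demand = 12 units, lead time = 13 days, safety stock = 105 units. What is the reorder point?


Formula: ROP = (Daily Demand * Lead Time) + Safety Stock
Demand during lead time = 12 * 13 = 156 units
ROP = 156 + 105 = 261 units

261 units


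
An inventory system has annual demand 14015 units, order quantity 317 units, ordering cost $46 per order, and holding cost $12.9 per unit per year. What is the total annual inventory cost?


TC = 14015/317 * 46 + 317/2 * 12.9

$4078.37


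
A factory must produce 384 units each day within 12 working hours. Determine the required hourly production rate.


Formula: Production Rate = Daily Demand / Available Hours
Rate = 384 units/day / 12 hours/day
Rate = 32.0 units/hour

32.0 units/hour


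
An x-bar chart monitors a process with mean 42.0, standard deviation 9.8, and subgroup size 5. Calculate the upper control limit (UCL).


UCL = 42.0 + 3 * 9.8 / sqrt(5)

55.15


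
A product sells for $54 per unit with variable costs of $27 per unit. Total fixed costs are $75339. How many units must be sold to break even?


Formula: BEQ = Fixed Costs / (Price - Variable Cost)
Contribution margin = $54 - $27 = $27/unit
BEQ = ceil($75339 / $27/unit) = ceil(2790.33) = 2791 units

2791 units


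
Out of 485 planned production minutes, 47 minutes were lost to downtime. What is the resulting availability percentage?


Formula: Availability = (Planned Time - Downtime) / Planned Time * 100
Uptime = 485 - 47 = 438 min
Availability = 438 / 485 * 100 = 90.3%

90.3%


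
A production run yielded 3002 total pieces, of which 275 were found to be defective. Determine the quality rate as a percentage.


Formula: Quality Rate = Good Pieces / Total Pieces * 100
Good pieces = 3002 - 275 = 2727
QR = 2727 / 3002 * 100 = 90.8%

90.8%


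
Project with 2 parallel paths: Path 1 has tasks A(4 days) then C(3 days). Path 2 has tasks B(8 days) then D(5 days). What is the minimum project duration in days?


Path 1 = 4 + 3 = 7 days
Path 2 = 8 + 5 = 13 days
Duration = max(7, 13) = 13 days

13 days


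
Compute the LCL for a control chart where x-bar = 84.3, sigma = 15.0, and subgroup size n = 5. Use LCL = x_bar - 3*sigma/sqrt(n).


LCL = 84.3 - 3 * 15.0 / sqrt(5)

64.18


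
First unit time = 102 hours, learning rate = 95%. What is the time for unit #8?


Formula: T_n = T_1 * (learning_rate)^(log2(n)) where learning_rate = rate/100
Doublings = log2(8) = 3
T_n = 102 * 0.95^3
T_n = 102 * 0.8574 = 87.5 hours

87.5 hours


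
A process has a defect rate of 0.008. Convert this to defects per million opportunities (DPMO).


DPMO = defect_rate * 1000000 = 0.008 * 1000000

8000


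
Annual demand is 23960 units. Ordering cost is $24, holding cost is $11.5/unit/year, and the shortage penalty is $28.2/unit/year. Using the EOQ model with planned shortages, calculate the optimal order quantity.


Formula: EOQ* = sqrt(2DS/H) * sqrt((H+P)/P)
Base EOQ = sqrt(2*23960*24/11.5) = 316.24 units
Correction = sqrt((11.5+28.2)/28.2) = 1.18651
EOQ* = 316.24 * 1.18651 = 375.2 units

375.2 units


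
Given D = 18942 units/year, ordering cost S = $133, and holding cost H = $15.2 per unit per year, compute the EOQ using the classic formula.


Formula: EOQ = sqrt(2 * D * S / H)
Numerator: 2 * 18942 * 133 = 5038572
2DS/H = 5038572 / 15.2 = 331485.0
EOQ = sqrt(331485.0) = 575.7 units

575.7 units


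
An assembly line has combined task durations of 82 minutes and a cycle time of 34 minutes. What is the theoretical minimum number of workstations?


Formula: N_min = ceil(Sum of Task Times / Cycle Time)
N_min = ceil(82 min / 34 min) = ceil(2.4118)
N_min = 3 stations

3


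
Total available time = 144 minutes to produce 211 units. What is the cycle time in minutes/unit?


Formula: CT = Available Time / Number of Units
CT = 144 min / 211 units
CT = 0.68 min/unit

0.68 min/unit


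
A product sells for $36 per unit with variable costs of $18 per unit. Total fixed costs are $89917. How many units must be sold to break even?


Formula: BEQ = Fixed Costs / (Price - Variable Cost)
Contribution margin = $36 - $18 = $18/unit
BEQ = ceil($89917 / $18/unit) = ceil(4995.39) = 4996 units

4996 units


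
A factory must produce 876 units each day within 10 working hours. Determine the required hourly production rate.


Formula: Production Rate = Daily Demand / Available Hours
Rate = 876 units/day / 10 hours/day
Rate = 87.6 units/hour

87.6 units/hour


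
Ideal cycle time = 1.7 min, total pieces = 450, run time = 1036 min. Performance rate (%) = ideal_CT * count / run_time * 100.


Formula: Performance = (Ideal CT * Total Count) / Run Time * 100
Ideal output time = 1.7 * 450 = 765.0 min
Performance = 765.0 / 1036 * 100 = 73.8%

73.8%


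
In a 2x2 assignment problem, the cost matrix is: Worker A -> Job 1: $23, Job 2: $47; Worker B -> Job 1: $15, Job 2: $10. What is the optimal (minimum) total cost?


Option 1: A->1 + B->2 = $23 + $10 = $33
Option 2: A->2 + B->1 = $47 + $15 = $62
Min cost = min($33, $62) = $33

$33


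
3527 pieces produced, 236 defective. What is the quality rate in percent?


Formula: Quality Rate = Good Pieces / Total Pieces * 100
Good pieces = 3527 - 236 = 3291
QR = 3291 / 3527 * 100 = 93.3%

93.3%


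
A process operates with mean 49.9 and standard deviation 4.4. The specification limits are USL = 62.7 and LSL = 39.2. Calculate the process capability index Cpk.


Cpu = (62.7 - 49.9) / (3 * 4.4) = 0.97
Cpl = (49.9 - 39.2) / (3 * 4.4) = 0.81
Cpk = min(0.97, 0.81) = 0.81

0.81
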